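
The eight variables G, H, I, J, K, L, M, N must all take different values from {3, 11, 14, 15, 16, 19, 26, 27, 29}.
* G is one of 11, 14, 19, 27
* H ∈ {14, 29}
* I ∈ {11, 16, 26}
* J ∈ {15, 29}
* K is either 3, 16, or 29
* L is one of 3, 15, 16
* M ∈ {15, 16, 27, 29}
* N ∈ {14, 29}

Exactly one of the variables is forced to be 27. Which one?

H and N share exactly the 2 values {14, 29}; by pigeonhole those values go to them, so strike 14, 29 from G, J, K, M.
J must be 15 (only option left). Eliminate 15 elsewhere: L, M.
K and L between them cover only {3, 16} — a naked pair. Remove those values from I, M.
So 27 goes to M.

M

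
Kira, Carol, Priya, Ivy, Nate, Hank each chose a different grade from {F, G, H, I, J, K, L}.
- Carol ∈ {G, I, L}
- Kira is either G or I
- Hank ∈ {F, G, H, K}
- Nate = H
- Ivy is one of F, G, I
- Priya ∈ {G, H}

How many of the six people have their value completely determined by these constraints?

6

Nate's domain is down to {H}, so Nate = H. Eliminate H elsewhere: Priya, Hank.
That leaves Priya = G. So Kira, Carol, Ivy, Hank can't be G.
Kira's domain is down to {I}, so Kira = I. Remove I from Carol, Ivy.
That leaves Carol = L.
Ivy must be F (only option left). Strike F from Hank.
Hank's domain is down to {K}, so Hank = K.
Every person is fixed: Kira=I, Carol=L, Priya=G, Ivy=F, Nate=H, Hank=K. That makes 6.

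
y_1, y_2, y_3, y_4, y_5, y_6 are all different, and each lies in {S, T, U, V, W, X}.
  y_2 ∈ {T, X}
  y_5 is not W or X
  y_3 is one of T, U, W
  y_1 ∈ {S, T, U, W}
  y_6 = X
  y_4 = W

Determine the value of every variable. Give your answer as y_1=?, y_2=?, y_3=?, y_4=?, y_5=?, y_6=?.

y_4's domain is down to {W}, so y_4 = W. Strike W from y_1, y_3.
y_6 has just one choice, so y_6 = X. Strike X from y_2.
y_2 must be T (only option left). Strike T from y_1, y_3, y_5.
That leaves y_3 = U. Remove U from y_1, y_5.
y_1 must be S (only option left). Eliminate S elsewhere: y_5.
y_5's domain is down to {V}, so y_5 = V.

y_1=S, y_2=T, y_3=U, y_4=W, y_5=V, y_6=X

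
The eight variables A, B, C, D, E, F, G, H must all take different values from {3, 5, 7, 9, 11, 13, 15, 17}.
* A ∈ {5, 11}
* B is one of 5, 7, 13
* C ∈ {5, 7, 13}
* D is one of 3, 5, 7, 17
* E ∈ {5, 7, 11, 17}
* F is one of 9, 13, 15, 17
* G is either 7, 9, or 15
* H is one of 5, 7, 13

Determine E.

The 8 variables draw from only 8 values {3, 5, 7, 9, 11, 13, 15, 17}, so each is used; only D can be 3, hence D = 3.
B, C, H share exactly the 3 values {5, 7, 13}; by pigeonhole those values go to them, so strike 5, 7, 13 from A, E, F, G.
That leaves A = 11. Strike 11 from E.
So E = 17.

17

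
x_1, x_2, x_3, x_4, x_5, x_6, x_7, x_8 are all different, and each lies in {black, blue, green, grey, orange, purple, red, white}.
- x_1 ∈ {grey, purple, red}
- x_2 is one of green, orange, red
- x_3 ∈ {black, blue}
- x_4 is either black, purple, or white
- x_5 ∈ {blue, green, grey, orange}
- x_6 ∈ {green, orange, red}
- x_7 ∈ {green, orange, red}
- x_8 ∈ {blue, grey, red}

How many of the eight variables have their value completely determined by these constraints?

Among the 8 variables, white fits only x_4 (and all 8 values in {black, blue, green, grey, orange, purple, red, white} must be used), so x_4 = white.
Among the 7 still-open variables, black fits only x_3 (and all 7 values in {black, blue, green, grey, orange, purple, red} must be used), so x_3 = black.
The 6 still-open variables together cover exactly {blue, green, grey, orange, purple, red} — 6 values for 6 variables — and purple appears only in x_1's list, so x_1 = purple.
The 3 variables x_2, x_6, x_7 are confined to {green, orange, red}, which locks those values in; drop them from x_5, x_8.
Determined: x_1=purple, x_3=black, x_4=white. The other variables each still have more than one consistent value. That makes 3.

3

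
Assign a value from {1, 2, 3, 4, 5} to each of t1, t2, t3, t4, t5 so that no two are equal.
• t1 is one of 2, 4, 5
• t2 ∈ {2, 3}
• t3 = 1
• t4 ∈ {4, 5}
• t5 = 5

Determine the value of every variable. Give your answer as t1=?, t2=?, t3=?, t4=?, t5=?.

t3 has just one choice, so t3 = 1.
t5 has just one choice, so t5 = 5. Eliminate 5 elsewhere: t1, t4.
That leaves t4 = 4. Eliminate 4 elsewhere: t1.
t1 must be 2 (only option left). So t2 can't be 2.
That leaves t2 = 3.

t1=2, t2=3, t3=1, t4=4, t5=5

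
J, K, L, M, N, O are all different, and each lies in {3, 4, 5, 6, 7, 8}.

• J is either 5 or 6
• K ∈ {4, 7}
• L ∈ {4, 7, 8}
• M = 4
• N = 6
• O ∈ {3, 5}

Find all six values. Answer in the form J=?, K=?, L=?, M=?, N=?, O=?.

J=5, K=7, L=8, M=4, N=6, O=3

M's domain is down to {4}, so M = 4. Strike 4 from K, L.
N's domain is down to {6}, so N = 6. Strike 6 from J.
J's domain is down to {5}, so J = 5. Remove 5 from O.
K's domain is down to {7}, so K = 7. So L can't be 7.
That leaves L = 8.
O has just one choice, so O = 3.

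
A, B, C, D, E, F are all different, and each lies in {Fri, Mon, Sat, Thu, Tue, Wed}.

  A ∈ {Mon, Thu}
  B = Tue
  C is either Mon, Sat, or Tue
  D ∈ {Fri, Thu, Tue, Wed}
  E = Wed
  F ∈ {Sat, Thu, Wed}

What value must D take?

Fri

B has just one choice, so B = Tue. Strike Tue from C, D.
E must be Wed (only option left). Strike Wed from D, F.
The 4 still-open variables together cover exactly {Fri, Mon, Sat, Thu} — 4 values for 4 variables — and Fri appears only in D's list, so D = Fri.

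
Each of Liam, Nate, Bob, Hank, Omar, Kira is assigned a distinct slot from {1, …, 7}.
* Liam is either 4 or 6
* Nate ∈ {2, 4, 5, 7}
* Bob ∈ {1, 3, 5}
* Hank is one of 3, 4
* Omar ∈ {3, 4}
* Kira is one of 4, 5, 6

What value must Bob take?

Hank and Omar share exactly the 2 values {3, 4}; by pigeonhole those values go to them, so strike 3, 4 from Liam, Nate, Bob, Kira.
Liam must be 6 (only option left). Eliminate 6 elsewhere: Kira.
Kira's domain is down to {5}, so Kira = 5. Strike 5 from Nate, Bob.
So Bob = 1.

1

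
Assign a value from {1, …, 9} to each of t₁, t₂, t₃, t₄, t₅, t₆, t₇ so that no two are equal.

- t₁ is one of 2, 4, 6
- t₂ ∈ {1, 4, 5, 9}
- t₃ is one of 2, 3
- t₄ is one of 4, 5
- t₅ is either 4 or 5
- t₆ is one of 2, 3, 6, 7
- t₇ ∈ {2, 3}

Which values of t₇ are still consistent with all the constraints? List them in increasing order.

2, 3

The 2 variables t₃ and t₇ are confined to {2, 3}, which locks those values in; drop them from t₁, t₆.
t₄ and t₅ share exactly the 2 values {4, 5}; by pigeonhole those values go to them, so strike 4, 5 from t₁, t₂.
t₁'s domain is down to {6}, so t₁ = 6. So t₆ can't be 6.
That leaves t₆ = 7.
No further eliminations apply; t₇ can still be any of 2, 3.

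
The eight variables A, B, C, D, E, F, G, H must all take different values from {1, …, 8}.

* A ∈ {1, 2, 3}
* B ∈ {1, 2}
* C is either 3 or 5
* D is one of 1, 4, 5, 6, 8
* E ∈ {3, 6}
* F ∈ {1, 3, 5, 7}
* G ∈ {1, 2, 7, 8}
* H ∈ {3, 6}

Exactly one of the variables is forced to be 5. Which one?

C

Among the 8 variables, 4 fits only D (and all 8 values in {1, 2, 3, 4, 5, 6, 7, 8} must be used), so D = 4.
The 7 still-open variables draw from only 7 values {1, 2, 3, 5, 6, 7, 8}, so each is used; only G can be 8, hence G = 8.
Among the 6 still-open variables, 7 fits only F (and all 6 values in {1, 2, 3, 5, 6, 7} must be used), so F = 7.
The 5 still-open variables draw from only 5 values {1, 2, 3, 5, 6}, so each is used; only C can be 5, hence C = 5.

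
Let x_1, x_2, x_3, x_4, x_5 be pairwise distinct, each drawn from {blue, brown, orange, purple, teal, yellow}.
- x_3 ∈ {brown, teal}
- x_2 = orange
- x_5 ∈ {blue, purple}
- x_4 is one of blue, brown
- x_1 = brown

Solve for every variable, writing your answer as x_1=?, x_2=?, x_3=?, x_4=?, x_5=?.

x_1=brown, x_2=orange, x_3=teal, x_4=blue, x_5=purple

x_1 has just one choice, so x_1 = brown. Strike brown from x_3, x_4.
x_2 has just one choice, so x_2 = orange.
x_3's domain is down to {teal}, so x_3 = teal.
x_4 must be blue (only option left). Strike blue from x_5.
x_5's domain is down to {purple}, so x_5 = purple.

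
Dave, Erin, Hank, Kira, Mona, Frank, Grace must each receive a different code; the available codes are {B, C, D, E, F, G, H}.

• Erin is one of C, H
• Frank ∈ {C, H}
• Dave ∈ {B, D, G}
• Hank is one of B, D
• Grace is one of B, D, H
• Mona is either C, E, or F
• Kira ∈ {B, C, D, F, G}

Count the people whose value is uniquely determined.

3

The 7 variables together cover exactly {B, C, D, E, F, G, H} — 7 values for 7 variables — and E appears only in Mona's list, so Mona = E.
Among the 6 still-open variables, F fits only Kira (and all 6 values in {B, C, D, F, G, H} must be used), so Kira = F.
The 5 still-open variables together cover exactly {B, C, D, G, H} — 5 values for 5 variables — and G appears only in Dave's list, so Dave = G.
Erin and Frank share exactly the 2 values {C, H}; by pigeonhole those values go to them, so strike C, H from Grace.
Determined: Dave=G, Kira=F, Mona=E. The other people each still have more than one consistent value. That makes 3.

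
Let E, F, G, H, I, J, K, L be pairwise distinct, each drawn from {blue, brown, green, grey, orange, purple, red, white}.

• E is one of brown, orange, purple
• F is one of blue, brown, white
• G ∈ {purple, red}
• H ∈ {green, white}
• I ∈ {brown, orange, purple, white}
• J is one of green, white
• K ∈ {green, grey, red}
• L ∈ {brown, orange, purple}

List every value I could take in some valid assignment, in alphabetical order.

brown, orange, purple

The 8 variables draw from only 8 values {blue, brown, green, grey, orange, purple, red, white}, so each is used; only F can be blue, hence F = blue.
Among the 7 still-open variables, grey fits only K (and all 7 values in {brown, green, grey, orange, purple, red, white} must be used), so K = grey.
Among the 6 still-open variables, red fits only G (and all 6 values in {brown, green, orange, purple, red, white} must be used), so G = red.
H and J share exactly the 2 values {green, white}; by pigeonhole those values go to them, so strike green, white from I.
No further eliminations apply; I can still be any of brown, orange, purple.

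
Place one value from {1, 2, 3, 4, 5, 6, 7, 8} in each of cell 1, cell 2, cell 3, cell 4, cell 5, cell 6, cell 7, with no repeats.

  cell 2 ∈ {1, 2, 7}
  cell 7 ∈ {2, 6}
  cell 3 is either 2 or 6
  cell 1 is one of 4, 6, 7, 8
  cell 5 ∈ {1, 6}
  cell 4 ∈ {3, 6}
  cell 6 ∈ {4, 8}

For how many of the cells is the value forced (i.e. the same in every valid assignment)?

3

The 7 variables together cover exactly {1, 2, 3, 4, 6, 7, 8} — 7 values for 7 variables — and 3 appears only in cell 4's list, so cell 4 = 3.
The 2 variables cell 3 and cell 7 are confined to {2, 6}, which locks those values in; drop them from cell 1, cell 2, cell 5.
cell 5 must be 1 (only option left). So cell 2 can't be 1.
That leaves cell 2 = 7. Eliminate 7 elsewhere: cell 1.
Determined: cell 2=7, cell 4=3, cell 5=1. The other cells each still have more than one consistent value. That makes 3.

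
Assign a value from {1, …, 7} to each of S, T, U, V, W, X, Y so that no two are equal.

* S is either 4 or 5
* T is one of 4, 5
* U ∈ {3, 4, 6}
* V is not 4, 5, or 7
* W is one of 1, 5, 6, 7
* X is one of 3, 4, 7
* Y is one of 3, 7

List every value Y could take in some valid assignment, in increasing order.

The 7 variables draw from only 7 values {1, 2, 3, 4, 5, 6, 7}, so each is used; only V can be 2, hence V = 2.
Among the 6 still-open variables, 1 fits only W (and all 6 values in {1, 3, 4, 5, 6, 7} must be used), so W = 1.
The 5 still-open variables draw from only 5 values {3, 4, 5, 6, 7}, so each is used; only U can be 6, hence U = 6.
S and T between them cover only {4, 5} — a naked pair. Remove those values from X.
No further eliminations apply; Y can still be any of 3, 7.

3, 7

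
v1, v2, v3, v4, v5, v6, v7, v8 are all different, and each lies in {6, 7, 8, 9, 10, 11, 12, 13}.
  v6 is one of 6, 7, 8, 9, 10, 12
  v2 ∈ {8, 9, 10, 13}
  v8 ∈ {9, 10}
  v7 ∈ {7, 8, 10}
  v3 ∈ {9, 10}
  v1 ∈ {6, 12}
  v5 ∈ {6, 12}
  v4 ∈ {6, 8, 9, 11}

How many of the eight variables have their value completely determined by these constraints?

2

The 8 variables together cover exactly {6, 7, 8, 9, 10, 11, 12, 13} — 8 values for 8 variables — and 11 appears only in v4's list, so v4 = 11.
Among the 7 still-open variables, 13 fits only v2 (and all 7 values in {6, 7, 8, 9, 10, 12, 13} must be used), so v2 = 13.
v1 and v5 between them cover only {6, 12} — a naked pair. Remove those values from v6.
The 2 variables v3 and v8 are confined to {9, 10}, which locks those values in; drop them from v6, v7.
Determined: v2=13, v4=11. The other variables each still have more than one consistent value. That makes 2.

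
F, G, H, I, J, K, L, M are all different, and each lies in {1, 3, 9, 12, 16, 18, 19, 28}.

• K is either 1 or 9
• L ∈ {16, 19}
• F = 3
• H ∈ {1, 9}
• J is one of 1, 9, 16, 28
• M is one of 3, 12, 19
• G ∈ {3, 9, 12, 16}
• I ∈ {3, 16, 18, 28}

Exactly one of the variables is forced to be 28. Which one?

F must be 3 (only option left). Strike 3 from G, I, M.
The 7 still-open variables together cover exactly {1, 9, 12, 16, 18, 19, 28} — 7 values for 7 variables — and 18 appears only in I's list, so I = 18.
The 6 still-open variables draw from only 6 values {1, 9, 12, 16, 19, 28}, so each is used; only J can be 28, hence J = 28.

J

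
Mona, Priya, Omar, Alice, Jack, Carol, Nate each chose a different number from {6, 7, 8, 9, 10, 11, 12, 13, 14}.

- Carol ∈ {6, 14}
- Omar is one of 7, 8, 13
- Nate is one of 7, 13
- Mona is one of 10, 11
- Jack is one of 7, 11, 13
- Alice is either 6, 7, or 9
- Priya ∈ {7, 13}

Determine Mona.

10

Priya and Nate share exactly the 2 values {7, 13}; by pigeonhole those values go to them, so strike 7, 13 from Omar, Alice, Jack.
Omar has just one choice, so Omar = 8.
That leaves Jack = 11. Strike 11 from Mona.
So Mona = 10.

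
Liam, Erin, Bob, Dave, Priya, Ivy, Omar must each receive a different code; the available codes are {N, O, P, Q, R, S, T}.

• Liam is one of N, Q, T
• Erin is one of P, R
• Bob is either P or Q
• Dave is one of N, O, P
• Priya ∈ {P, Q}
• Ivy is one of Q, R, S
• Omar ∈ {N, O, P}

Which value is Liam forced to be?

The 7 variables together cover exactly {N, O, P, Q, R, S, T} — 7 values for 7 variables — and S appears only in Ivy's list, so Ivy = S.
The 6 still-open variables together cover exactly {N, O, P, Q, R, T} — 6 values for 6 variables — and R appears only in Erin's list, so Erin = R.
The 5 still-open variables together cover exactly {N, O, P, Q, T} — 5 values for 5 variables — and T appears only in Liam's list, so Liam = T.

T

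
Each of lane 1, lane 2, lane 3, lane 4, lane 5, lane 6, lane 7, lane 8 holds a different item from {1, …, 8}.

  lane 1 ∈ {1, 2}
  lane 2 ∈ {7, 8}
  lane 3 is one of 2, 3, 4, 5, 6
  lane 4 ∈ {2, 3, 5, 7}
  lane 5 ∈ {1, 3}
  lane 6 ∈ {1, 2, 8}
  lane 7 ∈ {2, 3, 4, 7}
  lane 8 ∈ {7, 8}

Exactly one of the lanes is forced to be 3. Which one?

lane 5

Among the 8 variables, 6 fits only lane 3 (and all 8 values in {1, 2, 3, 4, 5, 6, 7, 8} must be used), so lane 3 = 6.
Among the 7 still-open variables, 4 fits only lane 7 (and all 7 values in {1, 2, 3, 4, 5, 7, 8} must be used), so lane 7 = 4.
The 6 still-open variables together cover exactly {1, 2, 3, 5, 7, 8} — 6 values for 6 variables — and 5 appears only in lane 4's list, so lane 4 = 5.
Among the 5 still-open variables, 3 fits only lane 5 (and all 5 values in {1, 2, 3, 7, 8} must be used), so lane 5 = 3.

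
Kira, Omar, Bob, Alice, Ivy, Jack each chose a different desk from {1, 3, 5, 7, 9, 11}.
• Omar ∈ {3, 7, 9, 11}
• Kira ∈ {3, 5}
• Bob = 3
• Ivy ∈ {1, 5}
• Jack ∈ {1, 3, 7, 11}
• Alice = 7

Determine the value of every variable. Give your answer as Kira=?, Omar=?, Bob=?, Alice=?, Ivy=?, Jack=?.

Kira=5, Omar=9, Bob=3, Alice=7, Ivy=1, Jack=11

Bob's domain is down to {3}, so Bob = 3. Eliminate 3 elsewhere: Kira, Omar, Jack.
That leaves Alice = 7. Strike 7 from Omar, Jack.
Kira must be 5 (only option left). Eliminate 5 elsewhere: Ivy.
Ivy has just one choice, so Ivy = 1. Eliminate 1 elsewhere: Jack.
Jack's domain is down to {11}, so Jack = 11. Strike 11 from Omar.
That leaves Omar = 9.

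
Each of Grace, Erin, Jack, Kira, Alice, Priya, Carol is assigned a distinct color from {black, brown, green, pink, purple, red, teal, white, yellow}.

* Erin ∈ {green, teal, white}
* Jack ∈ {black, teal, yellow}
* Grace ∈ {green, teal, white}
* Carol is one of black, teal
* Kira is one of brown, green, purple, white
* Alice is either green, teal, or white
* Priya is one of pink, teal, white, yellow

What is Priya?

pink

Grace, Erin, Alice between them cover only {green, teal, white} — a naked triple. Remove those values from Jack, Kira, Priya, Carol.
Carol's domain is down to {black}, so Carol = black. Strike black from Jack.
That leaves Jack = yellow. Remove yellow from Priya.
So Priya = pink.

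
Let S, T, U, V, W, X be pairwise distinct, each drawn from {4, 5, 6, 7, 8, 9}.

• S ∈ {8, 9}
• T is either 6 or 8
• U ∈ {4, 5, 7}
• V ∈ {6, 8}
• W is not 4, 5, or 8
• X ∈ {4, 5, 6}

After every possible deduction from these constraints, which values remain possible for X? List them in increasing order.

4, 5

T and V share exactly the 2 values {6, 8}; by pigeonhole those values go to them, so strike 6, 8 from S, W, X.
S must be 9 (only option left). Remove 9 from W.
W's domain is down to {7}, so W = 7. Strike 7 from U.
No further eliminations apply; X can still be any of 4, 5.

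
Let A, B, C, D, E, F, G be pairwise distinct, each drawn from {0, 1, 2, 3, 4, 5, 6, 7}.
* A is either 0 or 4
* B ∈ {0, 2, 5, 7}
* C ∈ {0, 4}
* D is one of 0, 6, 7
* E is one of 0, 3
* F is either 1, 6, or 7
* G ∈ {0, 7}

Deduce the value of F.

1

A and C between them cover only {0, 4} — a naked pair. Remove those values from B, D, E, G.
E has just one choice, so E = 3.
G has just one choice, so G = 7. Strike 7 from B, D, F.
D must be 6 (only option left). So F can't be 6.
So F = 1.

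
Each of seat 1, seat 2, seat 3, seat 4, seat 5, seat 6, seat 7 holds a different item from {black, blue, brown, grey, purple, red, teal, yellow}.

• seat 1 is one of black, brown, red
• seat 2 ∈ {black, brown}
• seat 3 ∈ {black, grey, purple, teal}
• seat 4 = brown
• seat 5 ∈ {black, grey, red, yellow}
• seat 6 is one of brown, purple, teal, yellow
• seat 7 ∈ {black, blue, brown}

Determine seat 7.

seat 4 must be brown (only option left). So seat 1, seat 2, seat 6, seat 7 can't be brown.
seat 2 must be black (only option left). Strike black from seat 1, seat 3, seat 5, seat 7.
So seat 7 = blue.

blue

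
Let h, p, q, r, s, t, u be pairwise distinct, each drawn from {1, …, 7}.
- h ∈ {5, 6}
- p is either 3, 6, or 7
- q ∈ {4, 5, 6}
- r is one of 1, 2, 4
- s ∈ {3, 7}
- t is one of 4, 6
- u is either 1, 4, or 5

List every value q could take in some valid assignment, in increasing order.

4, 5, 6

Among the 7 variables, 2 fits only r (and all 7 values in {1, 2, 3, 4, 5, 6, 7} must be used), so r = 2.
The 6 still-open variables together cover exactly {1, 3, 4, 5, 6, 7} — 6 values for 6 variables — and 1 appears only in u's list, so u = 1.
The 3 variables h, q, t are confined to {4, 5, 6}, which locks those values in; drop them from p.
No further eliminations apply; q can still be any of 4, 5, 6.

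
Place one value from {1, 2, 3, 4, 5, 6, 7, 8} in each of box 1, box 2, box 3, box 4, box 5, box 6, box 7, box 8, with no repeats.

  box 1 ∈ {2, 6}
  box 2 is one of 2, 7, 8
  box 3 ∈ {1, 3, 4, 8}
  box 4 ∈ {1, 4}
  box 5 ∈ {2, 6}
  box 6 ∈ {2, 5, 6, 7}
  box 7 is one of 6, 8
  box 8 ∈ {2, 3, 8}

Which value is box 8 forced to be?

3

Among the 8 variables, 5 fits only box 6 (and all 8 values in {1, 2, 3, 4, 5, 6, 7, 8} must be used), so box 6 = 5.
Among the 7 still-open variables, 7 fits only box 2 (and all 7 values in {1, 2, 3, 4, 6, 7, 8} must be used), so box 2 = 7.
box 1 and box 5 share exactly the 2 values {2, 6}; by pigeonhole those values go to them, so strike 2, 6 from box 7, box 8.
box 7 must be 8 (only option left). Eliminate 8 elsewhere: box 3, box 8.
So box 8 = 3.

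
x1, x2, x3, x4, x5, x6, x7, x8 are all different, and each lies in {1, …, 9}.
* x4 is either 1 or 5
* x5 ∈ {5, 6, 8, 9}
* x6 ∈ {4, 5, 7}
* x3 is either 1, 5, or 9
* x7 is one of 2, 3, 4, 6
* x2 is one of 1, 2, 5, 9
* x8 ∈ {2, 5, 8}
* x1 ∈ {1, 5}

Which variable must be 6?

x5

x1 and x4 share exactly the 2 values {1, 5}; by pigeonhole those values go to them, so strike 1, 5 from x2, x3, x5, x6, x8.
x3's domain is down to {9}, so x3 = 9. Eliminate 9 elsewhere: x2, x5.
x2's domain is down to {2}, so x2 = 2. Eliminate 2 elsewhere: x7, x8.
That leaves x8 = 8. Eliminate 8 elsewhere: x5.
So 6 goes to x5.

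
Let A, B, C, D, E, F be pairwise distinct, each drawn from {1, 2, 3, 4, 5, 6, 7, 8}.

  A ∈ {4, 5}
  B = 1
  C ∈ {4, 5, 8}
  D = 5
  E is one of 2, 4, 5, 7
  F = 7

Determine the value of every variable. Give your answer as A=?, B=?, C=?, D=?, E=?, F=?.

B has just one choice, so B = 1.
D has just one choice, so D = 5. Remove 5 from A, C, E.
F's domain is down to {7}, so F = 7. Strike 7 from E.
That leaves A = 4. Remove 4 from C, E.
C must be 8 (only option left).
E has just one choice, so E = 2.

A=4, B=1, C=8, D=5, E=2, F=7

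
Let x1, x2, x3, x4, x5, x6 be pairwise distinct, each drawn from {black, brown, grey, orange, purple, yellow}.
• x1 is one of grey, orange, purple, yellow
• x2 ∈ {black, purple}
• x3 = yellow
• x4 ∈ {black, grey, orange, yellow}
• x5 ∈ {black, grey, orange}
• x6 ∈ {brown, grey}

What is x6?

brown

x3 has just one choice, so x3 = yellow. Strike yellow from x1, x4.
The 5 still-open variables draw from only 5 values {black, brown, grey, orange, purple}, so each is used; only x6 can be brown, hence x6 = brown.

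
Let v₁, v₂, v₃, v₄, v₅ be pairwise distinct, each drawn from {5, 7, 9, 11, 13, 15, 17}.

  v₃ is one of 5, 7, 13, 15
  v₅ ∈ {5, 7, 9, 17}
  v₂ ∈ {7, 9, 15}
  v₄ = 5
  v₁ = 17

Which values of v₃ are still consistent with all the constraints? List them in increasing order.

7, 13, 15

v₁'s domain is down to {17}, so v₁ = 17. Eliminate 17 elsewhere: v₅.
v₄'s domain is down to {5}, so v₄ = 5. Eliminate 5 elsewhere: v₃, v₅.
No further eliminations apply; v₃ can still be any of 7, 13, 15.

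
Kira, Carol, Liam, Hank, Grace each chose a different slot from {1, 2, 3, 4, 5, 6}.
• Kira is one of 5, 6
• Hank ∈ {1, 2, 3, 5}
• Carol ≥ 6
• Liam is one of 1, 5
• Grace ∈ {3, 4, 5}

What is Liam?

Carol has just one choice, so Carol = 6. So Kira can't be 6.
That leaves Kira = 5. Remove 5 from Liam, Hank, Grace.
So Liam = 1.

1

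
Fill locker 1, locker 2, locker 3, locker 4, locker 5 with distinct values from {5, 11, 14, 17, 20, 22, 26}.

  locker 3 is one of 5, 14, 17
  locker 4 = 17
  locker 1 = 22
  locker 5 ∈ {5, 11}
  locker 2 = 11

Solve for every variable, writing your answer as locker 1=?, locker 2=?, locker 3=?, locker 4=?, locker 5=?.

locker 1 has just one choice, so locker 1 = 22.
locker 2 must be 11 (only option left). Remove 11 from locker 5.
That leaves locker 4 = 17. So locker 3 can't be 17.
That leaves locker 5 = 5. Strike 5 from locker 3.
That leaves locker 3 = 14.

locker 1=22, locker 2=11, locker 3=14, locker 4=17, locker 5=5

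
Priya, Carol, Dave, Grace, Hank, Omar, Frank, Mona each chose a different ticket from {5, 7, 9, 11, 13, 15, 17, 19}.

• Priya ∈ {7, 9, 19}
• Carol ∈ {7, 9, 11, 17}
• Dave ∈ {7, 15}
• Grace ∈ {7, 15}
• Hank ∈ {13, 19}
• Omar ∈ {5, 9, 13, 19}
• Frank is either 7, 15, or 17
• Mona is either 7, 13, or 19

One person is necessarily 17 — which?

Frank

The 8 variables together cover exactly {5, 7, 9, 11, 13, 15, 17, 19} — 8 values for 8 variables — and 5 appears only in Omar's list, so Omar = 5.
The 7 still-open variables draw from only 7 values {7, 9, 11, 13, 15, 17, 19}, so each is used; only Carol can be 11, hence Carol = 11.
The 6 still-open variables together cover exactly {7, 9, 13, 15, 17, 19} — 6 values for 6 variables — and 9 appears only in Priya's list, so Priya = 9.
Among the 5 still-open variables, 17 fits only Frank (and all 5 values in {7, 13, 15, 17, 19} must be used), so Frank = 17.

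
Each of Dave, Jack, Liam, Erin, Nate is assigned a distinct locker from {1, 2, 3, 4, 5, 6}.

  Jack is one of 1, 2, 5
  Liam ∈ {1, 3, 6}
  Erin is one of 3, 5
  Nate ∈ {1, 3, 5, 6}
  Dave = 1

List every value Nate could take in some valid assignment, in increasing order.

Dave has just one choice, so Dave = 1. Remove 1 from Jack, Liam, Nate.
The 4 still-open variables draw from only 4 values {2, 3, 5, 6}, so each is used; only Jack can be 2, hence Jack = 2.
No further eliminations apply; Nate can still be any of 3, 5, 6.

3, 5, 6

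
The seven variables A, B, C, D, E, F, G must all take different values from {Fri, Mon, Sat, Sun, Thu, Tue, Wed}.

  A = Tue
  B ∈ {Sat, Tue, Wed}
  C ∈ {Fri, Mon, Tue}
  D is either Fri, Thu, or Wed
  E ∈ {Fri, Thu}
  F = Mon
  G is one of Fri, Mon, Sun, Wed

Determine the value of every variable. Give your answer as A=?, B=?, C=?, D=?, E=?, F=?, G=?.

A's domain is down to {Tue}, so A = Tue. So B, C can't be Tue.
F has just one choice, so F = Mon. Strike Mon from C, G.
C has just one choice, so C = Fri. Strike Fri from D, E, G.
E's domain is down to {Thu}, so E = Thu. So D can't be Thu.
D has just one choice, so D = Wed. Strike Wed from B, G.
That leaves G = Sun.
B must be Sat (only option left).

A=Tue, B=Sat, C=Fri, D=Wed, E=Thu, F=Mon, G=Sun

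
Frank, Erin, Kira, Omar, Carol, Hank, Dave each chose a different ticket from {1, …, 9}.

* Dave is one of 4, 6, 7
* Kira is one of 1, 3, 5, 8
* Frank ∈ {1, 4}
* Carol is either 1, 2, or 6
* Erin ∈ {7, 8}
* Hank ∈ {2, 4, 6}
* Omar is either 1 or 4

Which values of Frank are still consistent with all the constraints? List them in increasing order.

1, 4

The 2 variables Frank and Omar are confined to {1, 4}, which locks those values in; drop them from Kira, Carol, Hank, Dave.
The 2 variables Carol and Hank are confined to {2, 6}, which locks those values in; drop them from Dave.
Dave must be 7 (only option left). So Erin can't be 7.
Erin must be 8 (only option left). Strike 8 from Kira.
No further eliminations apply; Frank can still be any of 1, 4.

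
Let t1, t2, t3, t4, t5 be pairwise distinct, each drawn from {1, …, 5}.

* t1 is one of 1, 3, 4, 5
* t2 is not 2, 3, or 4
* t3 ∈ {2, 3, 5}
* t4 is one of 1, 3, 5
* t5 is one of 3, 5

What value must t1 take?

4

The 5 variables together cover exactly {1, 2, 3, 4, 5} — 5 values for 5 variables — and 2 appears only in t3's list, so t3 = 2.
Among the 4 still-open variables, 4 fits only t1 (and all 4 values in {1, 3, 4, 5} must be used), so t1 = 4.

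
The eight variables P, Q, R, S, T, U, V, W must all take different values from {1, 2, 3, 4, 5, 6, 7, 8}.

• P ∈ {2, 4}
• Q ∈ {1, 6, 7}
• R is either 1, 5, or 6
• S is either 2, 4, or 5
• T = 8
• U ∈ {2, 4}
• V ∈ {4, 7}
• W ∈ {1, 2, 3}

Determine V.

7

T must be 8 (only option left).
The 7 still-open variables draw from only 7 values {1, 2, 3, 4, 5, 6, 7}, so each is used; only W can be 3, hence W = 3.
P and U share exactly the 2 values {2, 4}; by pigeonhole those values go to them, so strike 2, 4 from S, V.
So V = 7.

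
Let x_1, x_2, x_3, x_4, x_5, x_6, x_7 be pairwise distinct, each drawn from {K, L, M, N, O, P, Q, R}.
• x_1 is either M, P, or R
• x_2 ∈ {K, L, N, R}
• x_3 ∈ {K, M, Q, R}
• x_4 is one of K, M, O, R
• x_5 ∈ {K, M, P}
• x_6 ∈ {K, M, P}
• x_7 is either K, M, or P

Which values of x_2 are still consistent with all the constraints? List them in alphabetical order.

L, N

x_5, x_6, x_7 between them cover only {K, M, P} — a naked triple. Remove those values from x_1, x_2, x_3, x_4.
x_1's domain is down to {R}, so x_1 = R. Remove R from x_2, x_3, x_4.
x_3 must be Q (only option left).
x_4 must be O (only option left).
No further eliminations apply; x_2 can still be any of L, N.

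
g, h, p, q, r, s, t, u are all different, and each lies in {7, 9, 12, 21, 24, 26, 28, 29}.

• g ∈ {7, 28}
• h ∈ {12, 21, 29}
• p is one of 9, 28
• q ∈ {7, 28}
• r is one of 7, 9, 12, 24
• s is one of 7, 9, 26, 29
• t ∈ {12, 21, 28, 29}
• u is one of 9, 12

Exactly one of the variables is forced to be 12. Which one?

The 8 variables draw from only 8 values {7, 9, 12, 21, 24, 26, 28, 29}, so each is used; only r can be 24, hence r = 24.
The 7 still-open variables together cover exactly {7, 9, 12, 21, 26, 28, 29} — 7 values for 7 variables — and 26 appears only in s's list, so s = 26.
The 2 variables g and q are confined to {7, 28}, which locks those values in; drop them from p, t.
p must be 9 (only option left). Remove 9 from u.
So 12 goes to u.

u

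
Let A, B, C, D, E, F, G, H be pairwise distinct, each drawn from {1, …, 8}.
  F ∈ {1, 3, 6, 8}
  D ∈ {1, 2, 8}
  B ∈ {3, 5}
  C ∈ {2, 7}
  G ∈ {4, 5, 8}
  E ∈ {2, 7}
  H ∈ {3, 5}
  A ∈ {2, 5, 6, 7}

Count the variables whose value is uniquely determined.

2

The 8 variables draw from only 8 values {1, 2, 3, 4, 5, 6, 7, 8}, so each is used; only G can be 4, hence G = 4.
The 2 variables B and H are confined to {3, 5}, which locks those values in; drop them from A, F.
C and E between them cover only {2, 7} — a naked pair. Remove those values from A, D.
A's domain is down to {6}, so A = 6. Eliminate 6 elsewhere: F.
Determined: A=6, G=4. The other variables each still have more than one consistent value. That makes 2.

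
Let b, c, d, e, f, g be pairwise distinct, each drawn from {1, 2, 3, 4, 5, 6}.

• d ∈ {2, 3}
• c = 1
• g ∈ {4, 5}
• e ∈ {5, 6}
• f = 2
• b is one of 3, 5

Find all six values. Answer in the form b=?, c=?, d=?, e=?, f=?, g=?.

c's domain is down to {1}, so c = 1.
That leaves f = 2. So d can't be 2.
d has just one choice, so d = 3. Eliminate 3 elsewhere: b.
That leaves b = 5. Eliminate 5 elsewhere: e, g.
That leaves e = 6.
g must be 4 (only option left).

b=5, c=1, d=3, e=6, f=2, g=4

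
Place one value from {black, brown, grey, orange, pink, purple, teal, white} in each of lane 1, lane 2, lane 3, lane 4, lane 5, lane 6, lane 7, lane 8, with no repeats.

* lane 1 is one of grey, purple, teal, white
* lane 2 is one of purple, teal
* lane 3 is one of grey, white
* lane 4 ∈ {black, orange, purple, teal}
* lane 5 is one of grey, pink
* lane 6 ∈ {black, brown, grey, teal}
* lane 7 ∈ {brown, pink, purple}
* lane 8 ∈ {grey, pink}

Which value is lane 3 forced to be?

white

The 8 variables together cover exactly {black, brown, grey, orange, pink, purple, teal, white} — 8 values for 8 variables — and orange appears only in lane 4's list, so lane 4 = orange.
The 7 still-open variables together cover exactly {black, brown, grey, pink, purple, teal, white} — 7 values for 7 variables — and black appears only in lane 6's list, so lane 6 = black.
The 6 still-open variables draw from only 6 values {brown, grey, pink, purple, teal, white}, so each is used; only lane 7 can be brown, hence lane 7 = brown.
lane 5 and lane 8 between them cover only {grey, pink} — a naked pair. Remove those values from lane 1, lane 3.
So lane 3 = white.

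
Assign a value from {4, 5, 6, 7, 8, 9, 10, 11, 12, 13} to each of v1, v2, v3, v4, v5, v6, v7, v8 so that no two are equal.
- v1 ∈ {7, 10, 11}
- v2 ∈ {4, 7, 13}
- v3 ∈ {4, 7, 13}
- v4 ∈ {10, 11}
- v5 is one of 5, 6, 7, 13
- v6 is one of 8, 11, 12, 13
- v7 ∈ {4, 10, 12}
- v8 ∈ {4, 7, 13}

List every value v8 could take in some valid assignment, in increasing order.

4, 7, 13

v2, v3, v8 between them cover only {4, 7, 13} — a naked triple. Remove those values from v1, v5, v6, v7.
v1 and v4 between them cover only {10, 11} — a naked pair. Remove those values from v6, v7.
v7 must be 12 (only option left). Eliminate 12 elsewhere: v6.
v6's domain is down to {8}, so v6 = 8.
No further eliminations apply; v8 can still be any of 4, 7, 13.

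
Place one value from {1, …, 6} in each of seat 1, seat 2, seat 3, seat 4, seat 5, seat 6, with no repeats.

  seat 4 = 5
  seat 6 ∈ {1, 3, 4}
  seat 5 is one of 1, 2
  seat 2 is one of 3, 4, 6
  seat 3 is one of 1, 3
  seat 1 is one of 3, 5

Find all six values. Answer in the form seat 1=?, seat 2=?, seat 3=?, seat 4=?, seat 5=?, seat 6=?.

seat 1=3, seat 2=6, seat 3=1, seat 4=5, seat 5=2, seat 6=4

seat 4 must be 5 (only option left). So seat 1 can't be 5.
seat 1 has just one choice, so seat 1 = 3. Remove 3 from seat 2, seat 3, seat 6.
seat 3 must be 1 (only option left). Strike 1 from seat 5, seat 6.
seat 5 has just one choice, so seat 5 = 2.
seat 6 must be 4 (only option left). Remove 4 from seat 2.
seat 2's domain is down to {6}, so seat 2 = 6.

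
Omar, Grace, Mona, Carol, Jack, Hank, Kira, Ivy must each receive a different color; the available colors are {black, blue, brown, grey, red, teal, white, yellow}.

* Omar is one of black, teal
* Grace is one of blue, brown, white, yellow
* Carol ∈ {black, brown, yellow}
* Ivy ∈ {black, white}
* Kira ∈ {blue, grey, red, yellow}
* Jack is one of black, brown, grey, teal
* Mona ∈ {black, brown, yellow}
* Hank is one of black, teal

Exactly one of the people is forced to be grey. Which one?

The 8 variables draw from only 8 values {black, blue, brown, grey, red, teal, white, yellow}, so each is used; only Kira can be red, hence Kira = red.
Among the 7 still-open variables, blue fits only Grace (and all 7 values in {black, blue, brown, grey, teal, white, yellow} must be used), so Grace = blue.
The 6 still-open variables together cover exactly {black, brown, grey, teal, white, yellow} — 6 values for 6 variables — and grey appears only in Jack's list, so Jack = grey.

Jack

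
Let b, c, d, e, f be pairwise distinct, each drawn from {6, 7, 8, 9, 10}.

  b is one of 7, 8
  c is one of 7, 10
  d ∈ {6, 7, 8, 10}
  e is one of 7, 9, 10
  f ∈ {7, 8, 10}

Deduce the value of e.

9

The 5 variables together cover exactly {6, 7, 8, 9, 10} — 5 values for 5 variables — and 6 appears only in d's list, so d = 6.
Among the 4 still-open variables, 9 fits only e (and all 4 values in {7, 8, 9, 10} must be used), so e = 9.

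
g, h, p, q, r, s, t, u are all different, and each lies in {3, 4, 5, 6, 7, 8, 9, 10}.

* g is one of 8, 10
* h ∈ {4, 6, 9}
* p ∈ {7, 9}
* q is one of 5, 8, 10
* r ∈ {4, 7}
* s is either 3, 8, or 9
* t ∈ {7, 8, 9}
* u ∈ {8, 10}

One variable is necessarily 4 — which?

r

The 8 variables together cover exactly {3, 4, 5, 6, 7, 8, 9, 10} — 8 values for 8 variables — and 3 appears only in s's list, so s = 3.
The 7 still-open variables together cover exactly {4, 5, 6, 7, 8, 9, 10} — 7 values for 7 variables — and 5 appears only in q's list, so q = 5.
The 6 still-open variables draw from only 6 values {4, 6, 7, 8, 9, 10}, so each is used; only h can be 6, hence h = 6.
The 5 still-open variables draw from only 5 values {4, 7, 8, 9, 10}, so each is used; only r can be 4, hence r = 4.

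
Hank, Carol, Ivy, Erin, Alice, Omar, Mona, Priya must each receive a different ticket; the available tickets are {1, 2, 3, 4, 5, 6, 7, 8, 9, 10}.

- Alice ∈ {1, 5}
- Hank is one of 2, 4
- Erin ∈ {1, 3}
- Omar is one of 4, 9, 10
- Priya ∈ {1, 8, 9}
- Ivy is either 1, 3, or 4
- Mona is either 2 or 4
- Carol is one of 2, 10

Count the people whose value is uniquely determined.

The 8 variables draw from only 8 values {1, 2, 3, 4, 5, 8, 9, 10}, so each is used; only Alice can be 5, hence Alice = 5.
The 7 still-open variables together cover exactly {1, 2, 3, 4, 8, 9, 10} — 7 values for 7 variables — and 8 appears only in Priya's list, so Priya = 8.
The 6 still-open variables together cover exactly {1, 2, 3, 4, 9, 10} — 6 values for 6 variables — and 9 appears only in Omar's list, so Omar = 9.
The 5 still-open variables draw from only 5 values {1, 2, 3, 4, 10}, so each is used; only Carol can be 10, hence Carol = 10.
Hank and Mona between them cover only {2, 4} — a naked pair. Remove those values from Ivy.
Determined: Carol=10, Alice=5, Omar=9, Priya=8. The other people each still have more than one consistent value. That makes 4.

4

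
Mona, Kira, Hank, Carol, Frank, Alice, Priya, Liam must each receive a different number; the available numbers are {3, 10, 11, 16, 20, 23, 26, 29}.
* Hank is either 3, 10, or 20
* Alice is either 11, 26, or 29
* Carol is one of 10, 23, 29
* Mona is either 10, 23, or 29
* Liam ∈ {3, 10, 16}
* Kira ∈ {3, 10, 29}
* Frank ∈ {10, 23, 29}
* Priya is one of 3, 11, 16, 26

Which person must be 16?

Liam

Among the 8 variables, 20 fits only Hank (and all 8 values in {3, 10, 11, 16, 20, 23, 26, 29} must be used), so Hank = 20.
Mona, Carol, Frank share exactly the 3 values {10, 23, 29}; by pigeonhole those values go to them, so strike 10, 23, 29 from Kira, Alice, Liam.
Kira's domain is down to {3}, so Kira = 3. Remove 3 from Priya, Liam.
So 16 goes to Liam.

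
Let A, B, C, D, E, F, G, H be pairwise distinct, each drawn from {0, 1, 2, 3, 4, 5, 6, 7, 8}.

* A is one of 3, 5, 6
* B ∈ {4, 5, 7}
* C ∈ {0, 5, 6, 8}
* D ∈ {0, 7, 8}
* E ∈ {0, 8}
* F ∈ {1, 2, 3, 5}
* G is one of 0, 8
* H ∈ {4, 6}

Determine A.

3

E and G share exactly the 2 values {0, 8}; by pigeonhole those values go to them, so strike 0, 8 from C, D.
That leaves D = 7. Eliminate 7 elsewhere: B.
B, C, H between them cover only {4, 5, 6} — a naked triple. Remove those values from A, F.
So A = 3.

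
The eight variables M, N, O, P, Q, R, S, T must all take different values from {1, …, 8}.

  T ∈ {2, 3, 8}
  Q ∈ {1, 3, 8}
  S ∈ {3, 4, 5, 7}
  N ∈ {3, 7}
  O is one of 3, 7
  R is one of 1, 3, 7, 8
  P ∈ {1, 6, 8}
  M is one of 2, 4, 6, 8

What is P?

6

Among the 8 variables, 5 fits only S (and all 8 values in {1, 2, 3, 4, 5, 6, 7, 8} must be used), so S = 5.
Among the 7 still-open variables, 4 fits only M (and all 7 values in {1, 2, 3, 4, 6, 7, 8} must be used), so M = 4.
The 6 still-open variables draw from only 6 values {1, 2, 3, 6, 7, 8}, so each is used; only T can be 2, hence T = 2.
The 5 still-open variables draw from only 5 values {1, 3, 6, 7, 8}, so each is used; only P can be 6, hence P = 6.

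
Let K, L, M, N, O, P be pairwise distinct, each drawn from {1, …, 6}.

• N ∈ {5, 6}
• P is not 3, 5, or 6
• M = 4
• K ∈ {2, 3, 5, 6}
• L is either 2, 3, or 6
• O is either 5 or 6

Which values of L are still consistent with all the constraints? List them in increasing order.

2, 3

M's domain is down to {4}, so M = 4. Strike 4 from P.
The 5 still-open variables draw from only 5 values {1, 2, 3, 5, 6}, so each is used; only P can be 1, hence P = 1.
The 2 variables N and O are confined to {5, 6}, which locks those values in; drop them from K, L.
No further eliminations apply; L can still be any of 2, 3.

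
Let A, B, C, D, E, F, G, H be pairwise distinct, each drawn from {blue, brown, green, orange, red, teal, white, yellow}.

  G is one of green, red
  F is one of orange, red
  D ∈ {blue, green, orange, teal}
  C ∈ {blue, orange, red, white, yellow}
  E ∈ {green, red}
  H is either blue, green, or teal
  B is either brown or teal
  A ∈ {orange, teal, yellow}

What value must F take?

The 8 variables draw from only 8 values {blue, brown, green, orange, red, teal, white, yellow}, so each is used; only B can be brown, hence B = brown.
The 7 still-open variables draw from only 7 values {blue, green, orange, red, teal, white, yellow}, so each is used; only C can be white, hence C = white.
Among the 6 still-open variables, yellow fits only A (and all 6 values in {blue, green, orange, red, teal, yellow} must be used), so A = yellow.
E and G between them cover only {green, red} — a naked pair. Remove those values from D, F, H.
So F = orange.

orange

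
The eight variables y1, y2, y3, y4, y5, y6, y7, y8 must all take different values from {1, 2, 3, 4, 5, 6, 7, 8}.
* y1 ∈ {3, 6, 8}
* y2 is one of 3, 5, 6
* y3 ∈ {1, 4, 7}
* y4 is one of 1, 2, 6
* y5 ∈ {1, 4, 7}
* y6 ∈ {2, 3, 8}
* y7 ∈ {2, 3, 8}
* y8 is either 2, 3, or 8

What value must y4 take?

Among the 8 variables, 5 fits only y2 (and all 8 values in {1, 2, 3, 4, 5, 6, 7, 8} must be used), so y2 = 5.
y6, y7, y8 between them cover only {2, 3, 8} — a naked triple. Remove those values from y1, y4.
y1 must be 6 (only option left). So y4 can't be 6.
So y4 = 1.

1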